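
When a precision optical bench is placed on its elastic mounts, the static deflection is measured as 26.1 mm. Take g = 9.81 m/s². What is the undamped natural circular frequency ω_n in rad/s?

19.4 rad/s

ω_n = √(g/δ_st) = √(9.81/0.0261) = √375.9 = 19.39 rad/s.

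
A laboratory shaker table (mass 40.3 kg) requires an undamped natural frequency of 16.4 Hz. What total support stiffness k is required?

ω_n = 2πf_n = 2π × 16.4 = 103.0 rad/s.
k = m·ω_n² = 40.3 × 103.0² = 40.3 × 10620 = 427900 N/m.

428000 N/m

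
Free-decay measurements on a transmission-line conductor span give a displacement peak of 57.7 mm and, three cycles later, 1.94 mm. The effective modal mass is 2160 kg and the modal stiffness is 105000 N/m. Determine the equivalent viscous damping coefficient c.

5340 N·s/m

Logarithmic decrement δ = (1/n)·ln(x₀/x_n) = (1/3)·ln(57.7/1.94) = (1/3)·ln(29.74) = 1.131.
ζ = δ/√(4π² + δ²) = 1.131/√(39.48 + 1.28) = 1.131/6.384 = 0.1771.
c = ζ · 2√(km) = 0.1771 × 2√(105000 × 2160) = 0.1771 × 30120 = 5335 N·s/m.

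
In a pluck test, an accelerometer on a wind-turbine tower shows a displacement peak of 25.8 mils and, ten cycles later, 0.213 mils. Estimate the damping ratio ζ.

Logarithmic decrement δ = (1/n)·ln(x₀/x_n) = (1/10)·ln(25.8/0.213) = (1/10)·ln(121.1) = 0.4797.
ζ = δ/√(4π² + δ²) = 0.4797/√(39.48 + 0.230) = 0.4797/6.301 = 0.07612.

0.0761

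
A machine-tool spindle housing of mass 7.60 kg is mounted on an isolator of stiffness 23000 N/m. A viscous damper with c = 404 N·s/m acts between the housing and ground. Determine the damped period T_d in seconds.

0.130 s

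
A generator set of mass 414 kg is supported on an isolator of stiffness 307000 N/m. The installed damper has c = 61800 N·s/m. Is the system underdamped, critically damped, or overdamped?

overdamped

c_c = 2√(k·m) = 22550 N·s/m; ζ = c/c_c = 61800/22550 = 2.74.
Since ζ > 1 the system is overdamped.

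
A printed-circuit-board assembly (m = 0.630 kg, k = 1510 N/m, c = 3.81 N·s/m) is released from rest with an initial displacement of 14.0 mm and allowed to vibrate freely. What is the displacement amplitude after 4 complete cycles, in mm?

2.96 mm

ζ = c/(2√(km)) = 3.81/(2√(1510 × 0.630)) = 3.81/61.69 = 0.06176.
Logarithmic decrement δ = 2πζ/√(1 − ζ²) = 2π × 0.06176/√(1 − 0.00381) = 0.3888.
After n cycles, x_n/x₀ = e^(−nδ), so x_4 = 14.0 × e^(−4 × 0.3888) = 14.0 × 0.2111 = 2.956 mm.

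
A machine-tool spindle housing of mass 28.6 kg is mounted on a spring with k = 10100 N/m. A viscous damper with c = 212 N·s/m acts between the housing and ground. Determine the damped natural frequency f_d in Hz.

ω_n = √(k/m) = √(10100/28.6) = 18.79 rad/s.
Critical damping c_c = 2√(k·m) = 2√(10100 × 28.6) = 1075 N·s/m, so ζ = c/c_c = 212/1075 = 0.1972.
ω_d = ω_n√(1 − ζ²) = 18.79 × √(1 − 0.0389) = 18.42 rad/s.
f_d = ω_d/(2π) = 2.932 Hz.

2.93 Hz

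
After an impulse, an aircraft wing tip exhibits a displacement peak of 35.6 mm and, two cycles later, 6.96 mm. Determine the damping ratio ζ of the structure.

0.129

Logarithmic decrement δ = (1/n)·ln(x₀/x_n) = (1/2)·ln(35.6/6.96) = (1/2)·ln(5.115) = 0.8161.
ζ = δ/√(4π² + δ²) = 0.8161/√(39.48 + 0.666) = 0.8161/6.336 = 0.1288.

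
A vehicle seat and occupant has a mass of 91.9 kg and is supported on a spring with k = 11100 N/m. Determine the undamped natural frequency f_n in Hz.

1.75 Hz

ω_n = √(k/m) = √(11100/91.9) = √120.8 = 10.99 rad/s.
f_n = ω_n/(2π) = 10.99/6.283 = 1.749 Hz.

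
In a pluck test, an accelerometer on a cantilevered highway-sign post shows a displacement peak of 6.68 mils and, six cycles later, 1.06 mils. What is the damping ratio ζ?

Logarithmic decrement δ = (1/n)·ln(x₀/x_n) = (1/6)·ln(6.68/1.06) = (1/6)·ln(6.302) = 0.3068.
ζ = δ/√(4π² + δ²) = 0.3068/√(39.48 + 0.0941) = 0.3068/6.291 = 0.04877.

0.0488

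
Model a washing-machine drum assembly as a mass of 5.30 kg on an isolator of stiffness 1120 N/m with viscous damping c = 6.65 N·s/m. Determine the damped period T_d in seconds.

0.433 s

ω_n = √(k/m) = √(1120/5.30) = 14.54 rad/s.
Critical damping c_c = 2√(k·m) = 2√(1120 × 5.30) = 154.1 N·s/m, so ζ = c/c_c = 6.65/154.1 = 0.04316.
ω_d = ω_n√(1 − ζ²) = 14.54 × √(1 − 0.00186) = 14.52 rad/s.
T_d = 2π/ω_d = 0.4326 s.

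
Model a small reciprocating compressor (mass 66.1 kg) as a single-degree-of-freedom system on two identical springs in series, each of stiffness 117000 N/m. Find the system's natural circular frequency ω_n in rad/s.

Series springs: 1/k_eq = 2/117000, so k_eq = 117000/2 = 58500 N/m.
ω_n = √(k_eq/m) = √(58500/66.1) = √885.0 = 29.75 rad/s.

29.7 rad/s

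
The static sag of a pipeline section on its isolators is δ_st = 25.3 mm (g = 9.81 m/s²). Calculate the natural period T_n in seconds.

ω_n = √(g/δ_st) = √(9.81/0.0253) = √387.7 = 19.69 rad/s.
T_n = 2π/ω_n = 6.283/19.69 = 0.3191 s.

0.319 s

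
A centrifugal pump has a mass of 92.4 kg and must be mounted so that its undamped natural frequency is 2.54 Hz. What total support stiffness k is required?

ω_n = 2πf_n = 2π × 2.54 = 15.96 rad/s.
k = m·ω_n² = 92.4 × 15.96² = 92.4 × 254.7 = 23530 N/m.

23500 N/m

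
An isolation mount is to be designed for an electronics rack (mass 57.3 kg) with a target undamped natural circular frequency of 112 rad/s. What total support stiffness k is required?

719000 N/m

k = m·ω_n² = 57.3 × 112.0² = 57.3 × 12540 = 718800 N/m.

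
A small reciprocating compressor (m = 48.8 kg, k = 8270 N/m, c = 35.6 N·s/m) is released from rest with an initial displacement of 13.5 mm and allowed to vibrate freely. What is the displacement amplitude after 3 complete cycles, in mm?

7.96 mm

ζ = c/(2√(km)) = 35.6/(2√(8270 × 48.8)) = 35.6/1271 = 0.02802.
Logarithmic decrement δ = 2πζ/√(1 − ζ²) = 2π × 0.02802/√(1 − 0.000785) = 0.1761.
After n cycles, x_n/x₀ = e^(−nδ), so x_3 = 13.5 × e^(−3 × 0.1761) = 13.5 × 0.5896 = 7.959 mm.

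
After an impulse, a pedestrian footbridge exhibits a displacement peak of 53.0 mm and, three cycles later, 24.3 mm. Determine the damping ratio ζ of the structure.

Logarithmic decrement δ = (1/n)·ln(x₀/x_n) = (1/3)·ln(53.0/24.3) = (1/3)·ln(2.181) = 0.2599.
ζ = δ/√(4π² + δ²) = 0.2599/√(39.48 + 0.0676) = 0.2599/6.289 = 0.04134.

0.0413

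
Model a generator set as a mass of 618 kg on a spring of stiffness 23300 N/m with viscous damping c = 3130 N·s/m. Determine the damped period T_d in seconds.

1.12 s

ω_n = √(k/m) = √(23300/618) = 6.140 rad/s.
Critical damping c_c = 2√(k·m) = 2√(23300 × 618) = 7589 N·s/m, so ζ = c/c_c = 3130/7589 = 0.4124.
ω_d = ω_n√(1 − ζ²) = 6.140 × √(1 − 0.170) = 5.594 rad/s.
T_d = 2π/ω_d = 1.123 s.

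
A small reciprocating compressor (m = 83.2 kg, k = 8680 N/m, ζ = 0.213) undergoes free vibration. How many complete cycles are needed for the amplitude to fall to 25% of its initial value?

2 cycles

Logarithmic decrement δ = 2πζ/√(1 − ζ²) = 2π × 0.2130/√(1 − 0.0454) = 1.370.
x_n/x₀ = e^(−nδ) ≤ 0.25; take ln: n ≥ ln(1/0.25)/δ = 1.386/1.370 = 1.012.
So 2 complete cycles are required.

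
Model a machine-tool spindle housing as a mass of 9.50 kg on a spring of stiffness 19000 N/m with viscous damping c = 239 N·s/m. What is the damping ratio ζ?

ω_n = √(k/m) = √(19000/9.50) = 44.72 rad/s.
Critical damping c_c = 2√(k·m) = 2√(19000 × 9.50) = 849.7 N·s/m, so ζ = c/c_c = 239/849.7 = 0.2813.

0.281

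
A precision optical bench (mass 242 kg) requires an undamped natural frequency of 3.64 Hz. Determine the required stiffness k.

ω_n = 2πf_n = 2π × 3.64 = 22.87 rad/s.
k = m·ω_n² = 242 × 22.87² = 242 × 523.1 = 126600 N/m.

127000 N/m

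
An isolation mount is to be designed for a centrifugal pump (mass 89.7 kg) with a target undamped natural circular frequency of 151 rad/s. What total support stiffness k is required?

2050000 N/m

k = m·ω_n² = 89.7 × 151.0² = 89.7 × 22800 = 2045000 N/m.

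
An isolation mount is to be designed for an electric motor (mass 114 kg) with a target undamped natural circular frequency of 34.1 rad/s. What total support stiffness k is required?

k = m·ω_n² = 114 × 34.10² = 114 × 1163 = 132600 N/m.

133000 N/m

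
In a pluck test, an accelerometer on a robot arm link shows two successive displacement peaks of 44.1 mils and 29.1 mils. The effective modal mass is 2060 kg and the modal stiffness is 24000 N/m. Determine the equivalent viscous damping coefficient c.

928 N·s/m

Logarithmic decrement δ = (1/n)·ln(x₀/x_n) = (1/1)·ln(44.1/29.1) = (1/1)·ln(1.515) = 0.4157.
ζ = δ/√(4π² + δ²) = 0.4157/√(39.48 + 0.173) = 0.4157/6.297 = 0.06602.
c = ζ · 2√(km) = 0.06602 × 2√(24000 × 2060) = 0.06602 × 14060 = 928.4 N·s/m.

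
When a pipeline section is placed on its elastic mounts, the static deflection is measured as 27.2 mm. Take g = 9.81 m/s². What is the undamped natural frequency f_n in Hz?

3.02 Hz

ω_n = √(g/δ_st) = √(9.81/0.0272) = √360.7 = 18.99 rad/s.
f_n = ω_n/(2π) = 18.99/6.283 = 3.023 Hz.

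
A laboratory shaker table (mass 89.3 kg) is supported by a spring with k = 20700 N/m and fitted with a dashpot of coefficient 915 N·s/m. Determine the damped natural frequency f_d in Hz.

2.28 Hz

ω_n = √(k/m) = √(20700/89.3) = 15.23 rad/s.
Critical damping c_c = 2√(k·m) = 2√(20700 × 89.3) = 2719 N·s/m, so ζ = c/c_c = 915/2719 = 0.3365.
ω_d = ω_n√(1 − ζ²) = 15.23 × √(1 − 0.113) = 14.34 rad/s.
f_d = ω_d/(2π) = 2.282 Hz.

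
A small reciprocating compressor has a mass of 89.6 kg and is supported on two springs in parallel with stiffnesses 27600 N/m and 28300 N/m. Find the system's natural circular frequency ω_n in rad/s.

Parallel springs add: k_eq = 27600 + 28300 = 55900 N/m.
ω_n = √(k_eq/m) = √(55900/89.6) = √623.9 = 24.98 rad/s.

25.0 rad/s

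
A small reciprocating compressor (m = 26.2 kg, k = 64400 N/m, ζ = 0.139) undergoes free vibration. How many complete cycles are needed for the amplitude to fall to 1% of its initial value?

6 cycles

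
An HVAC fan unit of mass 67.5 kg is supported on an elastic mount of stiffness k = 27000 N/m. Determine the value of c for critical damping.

c_c = 2√(k·m) = 2√(27000 × 67.5) = 2 × 1350 = 2700 N·s/m.

2700 N·s/m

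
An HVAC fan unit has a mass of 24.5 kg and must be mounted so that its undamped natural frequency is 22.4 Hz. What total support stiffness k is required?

485000 N/m

ω_n = 2πf_n = 2π × 22.4 = 140.7 rad/s.
k = m·ω_n² = 24.5 × 140.7² = 24.5 × 19810 = 485300 N/m.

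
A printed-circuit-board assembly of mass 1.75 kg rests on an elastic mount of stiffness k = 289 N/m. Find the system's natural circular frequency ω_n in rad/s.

ω_n = √(k/m) = √(289.0/1.75) = √165.1 = 12.85 rad/s.

12.9 rad/s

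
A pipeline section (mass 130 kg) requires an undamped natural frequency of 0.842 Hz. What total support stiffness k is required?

ω_n = 2πf_n = 2π × 0.842 = 5.290 rad/s.
k = m·ω_n² = 130 × 5.290² = 130 × 27.99 = 3639 N/m.

3640 N/m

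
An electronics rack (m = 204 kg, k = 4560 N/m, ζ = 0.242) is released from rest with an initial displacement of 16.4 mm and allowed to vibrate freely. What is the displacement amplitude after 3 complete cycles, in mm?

0.149 mm

Logarithmic decrement δ = 2πζ/√(1 − ζ²) = 2π × 0.2420/√(1 − 0.0586) = 1.567.
After n cycles, x_n/x₀ = e^(−nδ), so x_3 = 16.4 × e^(−3 × 1.567) = 16.4 × 0.009083 = 0.1490 mm.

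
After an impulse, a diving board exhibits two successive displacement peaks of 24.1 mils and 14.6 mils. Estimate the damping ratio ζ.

0.0795

Logarithmic decrement δ = (1/n)·ln(x₀/x_n) = (1/1)·ln(24.1/14.6) = (1/1)·ln(1.651) = 0.5012.
ζ = δ/√(4π² + δ²) = 0.5012/√(39.48 + 0.251) = 0.5012/6.303 = 0.07951.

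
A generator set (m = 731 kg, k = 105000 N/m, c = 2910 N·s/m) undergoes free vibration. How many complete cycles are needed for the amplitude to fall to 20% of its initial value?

ζ = c/(2√(km)) = 2910/(2√(105000 × 731)) = 2910/17520 = 0.1661.
Logarithmic decrement δ = 2πζ/√(1 − ζ²) = 2π × 0.1661/√(1 − 0.0276) = 1.058.
x_n/x₀ = e^(−nδ) ≤ 0.2; take ln: n ≥ ln(1/0.2)/δ = 1.609/1.058 = 1.521.
So 2 complete cycles are required.

2 cycles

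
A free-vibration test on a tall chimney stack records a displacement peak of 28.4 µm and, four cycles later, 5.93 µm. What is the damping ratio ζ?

Logarithmic decrement δ = (1/n)·ln(x₀/x_n) = (1/4)·ln(28.4/5.93) = (1/4)·ln(4.789) = 0.3916.
ζ = δ/√(4π² + δ²) = 0.3916/√(39.48 + 0.153) = 0.3916/6.295 = 0.06220.

0.0622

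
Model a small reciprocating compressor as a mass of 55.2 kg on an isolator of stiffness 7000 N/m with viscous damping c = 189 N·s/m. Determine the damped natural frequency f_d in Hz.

ω_n = √(k/m) = √(7000/55.2) = 11.26 rad/s.
Critical damping c_c = 2√(k·m) = 2√(7000 × 55.2) = 1243 N·s/m, so ζ = c/c_c = 189/1243 = 0.1520.
ω_d = ω_n√(1 − ζ²) = 11.26 × √(1 − 0.0231) = 11.13 rad/s.
f_d = ω_d/(2π) = 1.771 Hz.

1.77 Hz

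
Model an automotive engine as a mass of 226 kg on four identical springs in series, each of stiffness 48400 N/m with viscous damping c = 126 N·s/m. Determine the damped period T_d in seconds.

0.859 s

Series springs: 1/k_eq = 4/48400, so k_eq = 48400/4 = 12100 N/m.
ω_n = √(k_eq/m) = √(12100/226) = 7.317 rad/s.
Critical damping c_c = 2√(k_eq·m) = 2√(12100 × 226) = 3307 N·s/m, so ζ = c/c_c = 126/3307 = 0.03810.
ω_d = ω_n√(1 − ζ²) = 7.317 × √(1 − 0.00145) = 7.312 rad/s.
T_d = 2π/ω_d = 0.8593 s.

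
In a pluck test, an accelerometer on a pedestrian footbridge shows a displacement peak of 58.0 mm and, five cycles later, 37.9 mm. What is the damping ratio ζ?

0.0135

Logarithmic decrement δ = (1/n)·ln(x₀/x_n) = (1/5)·ln(58.0/37.9) = (1/5)·ln(1.530) = 0.08510.
ζ = δ/√(4π² + δ²) = 0.08510/√(39.48 + 0.00724) = 0.08510/6.284 = 0.01354.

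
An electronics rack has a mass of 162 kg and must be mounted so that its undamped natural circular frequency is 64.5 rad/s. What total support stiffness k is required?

674000 N/m

k = m·ω_n² = 162 × 64.50² = 162 × 4160 = 674000 N/m.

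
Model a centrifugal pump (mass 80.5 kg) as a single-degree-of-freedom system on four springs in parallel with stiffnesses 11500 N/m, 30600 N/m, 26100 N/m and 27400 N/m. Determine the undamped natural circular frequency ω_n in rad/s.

34.5 rad/s

Parallel springs add: k_eq = 11500 + 30600 + 26100 + 27400 = 95600 N/m.
ω_n = √(k_eq/m) = √(95600/80.5) = √1188 = 34.46 rad/s.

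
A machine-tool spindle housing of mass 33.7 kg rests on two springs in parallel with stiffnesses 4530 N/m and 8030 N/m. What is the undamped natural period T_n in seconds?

0.325 s

Parallel springs add: k_eq = 4530 + 8030 = 12560 N/m.
ω_n = √(k_eq/m) = √(12560/33.7) = √372.7 = 19.31 rad/s.
T_n = 2π/ω_n = 6.283/19.31 = 0.3255 s.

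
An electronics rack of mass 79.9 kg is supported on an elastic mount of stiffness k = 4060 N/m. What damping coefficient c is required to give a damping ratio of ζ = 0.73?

832 N·s/m

c_c = 2√(k·m) = 2√(4060 × 79.9) = 1139 N·s/m.
c = ζ·c_c = 0.73 × 1139 = 831.6 N·s/m.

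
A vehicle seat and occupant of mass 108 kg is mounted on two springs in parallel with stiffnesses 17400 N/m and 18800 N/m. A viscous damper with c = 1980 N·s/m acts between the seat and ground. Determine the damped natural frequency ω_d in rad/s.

Parallel springs add: k_eq = 17400 + 18800 = 36200 N/m.
ω_n = √(k_eq/m) = √(36200/108) = 18.31 rad/s.
Critical damping c_c = 2√(k_eq·m) = 2√(36200 × 108) = 3955 N·s/m, so ζ = c/c_c = 1980/3955 = 0.5007.
ω_d = ω_n√(1 − ζ²) = 18.31 × √(1 − 0.251) = 15.85 rad/s.

15.8 rad/s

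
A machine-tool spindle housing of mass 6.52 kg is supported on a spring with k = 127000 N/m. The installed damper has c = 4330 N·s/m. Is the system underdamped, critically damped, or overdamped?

overdamped

c_c = 2√(k·m) = 1820 N·s/m; ζ = c/c_c = 4330/1820 = 2.38.
Since ζ > 1 the system is overdamped.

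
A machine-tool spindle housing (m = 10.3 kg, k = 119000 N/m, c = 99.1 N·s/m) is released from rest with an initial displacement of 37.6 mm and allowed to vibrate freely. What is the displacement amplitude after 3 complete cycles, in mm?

ζ = c/(2√(km)) = 99.1/(2√(119000 × 10.3)) = 99.1/2214 = 0.04476.
Logarithmic decrement δ = 2πζ/√(1 − ζ²) = 2π × 0.04476/√(1 − 0.00200) = 0.2815.
After n cycles, x_n/x₀ = e^(−nδ), so x_3 = 37.6 × e^(−3 × 0.2815) = 37.6 × 0.4298 = 16.16 mm.

16.2 mm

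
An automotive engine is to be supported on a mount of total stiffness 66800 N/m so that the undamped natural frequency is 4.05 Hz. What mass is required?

103 kg

ω_n = 2πf_n = 2π × 4.05 = 25.45 rad/s.
m = k/ω_n² = 66800/25.45² = 66800/647.5 = 103.2 kg.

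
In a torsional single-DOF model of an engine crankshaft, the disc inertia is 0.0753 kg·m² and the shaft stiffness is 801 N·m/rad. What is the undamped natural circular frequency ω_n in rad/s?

ω_n = √(k_t/J) = √(801/0.0753) = √10640 = 103.1 rad/s.

103 rad/s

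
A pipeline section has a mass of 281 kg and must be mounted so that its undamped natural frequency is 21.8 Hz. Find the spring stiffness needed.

ω_n = 2πf_n = 2π × 21.8 = 137.0 rad/s.
k = m·ω_n² = 281 × 137.0² = 281 × 18760 = 5272000 N/m.

5270000 N/m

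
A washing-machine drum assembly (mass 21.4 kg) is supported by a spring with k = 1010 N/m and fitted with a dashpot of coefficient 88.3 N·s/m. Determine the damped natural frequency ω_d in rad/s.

ω_n = √(k/m) = √(1010/21.4) = 6.870 rad/s.
Critical damping c_c = 2√(k·m) = 2√(1010 × 21.4) = 294.0 N·s/m, so ζ = c/c_c = 88.3/294.0 = 0.3003.
ω_d = ω_n√(1 − ζ²) = 6.870 × √(1 − 0.0902) = 6.553 rad/s.

6.55 rad/s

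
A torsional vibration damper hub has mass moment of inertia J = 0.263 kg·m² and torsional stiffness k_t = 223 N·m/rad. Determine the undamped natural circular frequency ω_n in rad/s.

29.1 rad/s

ω_n = √(k_t/J) = √(223/0.263) = √847.9 = 29.12 rad/s.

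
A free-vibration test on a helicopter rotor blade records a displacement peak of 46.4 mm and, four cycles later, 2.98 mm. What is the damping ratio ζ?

0.109

Logarithmic decrement δ = (1/n)·ln(x₀/x_n) = (1/4)·ln(46.4/2.98) = (1/4)·ln(15.57) = 0.6863.
ζ = δ/√(4π² + δ²) = 0.6863/√(39.48 + 0.471) = 0.6863/6.321 = 0.1086.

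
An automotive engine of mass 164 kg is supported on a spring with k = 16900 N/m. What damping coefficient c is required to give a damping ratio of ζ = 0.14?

c_c = 2√(k·m) = 2√(16900 × 164) = 3330 N·s/m.
c = ζ·c_c = 0.14 × 3330 = 466.1 N·s/m.

466 N·s/m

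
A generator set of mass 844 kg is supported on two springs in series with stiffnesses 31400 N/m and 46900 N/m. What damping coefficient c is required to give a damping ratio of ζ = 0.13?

Series springs: 1/k_eq = 1/31400 + 1/46900 = 5.317×10^-5, so k_eq = 18810 N/m.
c_c = 2√(k_eq·m) = 2√(18810 × 844) = 7968 N·s/m.
c = ζ·c_c = 0.13 × 7968 = 1036 N·s/m.

1040 N·s/m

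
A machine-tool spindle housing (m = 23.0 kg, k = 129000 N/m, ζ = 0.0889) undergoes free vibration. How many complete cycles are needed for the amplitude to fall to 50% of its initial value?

Logarithmic decrement δ = 2πζ/√(1 − ζ²) = 2π × 0.08890/√(1 − 0.00790) = 0.5608.
x_n/x₀ = e^(−nδ) ≤ 0.5; take ln: n ≥ ln(1/0.5)/δ = 0.6931/0.5608 = 1.236.
So 2 complete cycles are required.

2 cycles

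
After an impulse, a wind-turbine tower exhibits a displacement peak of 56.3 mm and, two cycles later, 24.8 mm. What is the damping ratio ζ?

0.0651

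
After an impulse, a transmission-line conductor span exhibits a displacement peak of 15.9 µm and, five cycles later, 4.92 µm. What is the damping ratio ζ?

0.0373

Logarithmic decrement δ = (1/n)·ln(x₀/x_n) = (1/5)·ln(15.9/4.92) = (1/5)·ln(3.232) = 0.2346.
ζ = δ/√(4π² + δ²) = 0.2346/√(39.48 + 0.0550) = 0.2346/6.288 = 0.03731.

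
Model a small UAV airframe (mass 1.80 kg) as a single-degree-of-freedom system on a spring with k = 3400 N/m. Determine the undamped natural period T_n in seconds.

ω_n = √(k/m) = √(3400/1.80) = √1889 = 43.46 rad/s.
T_n = 2π/ω_n = 6.283/43.46 = 0.1446 s.

0.145 s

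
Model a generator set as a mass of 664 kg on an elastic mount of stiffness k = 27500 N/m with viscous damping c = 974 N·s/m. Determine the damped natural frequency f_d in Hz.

1.02 Hz

ω_n = √(k/m) = √(27500/664) = 6.436 rad/s.
Critical damping c_c = 2√(k·m) = 2√(27500 × 664) = 8546 N·s/m, so ζ = c/c_c = 974/8546 = 0.1140.
ω_d = ω_n√(1 − ζ²) = 6.436 × √(1 − 0.0130) = 6.394 rad/s.
f_d = ω_d/(2π) = 1.018 Hz.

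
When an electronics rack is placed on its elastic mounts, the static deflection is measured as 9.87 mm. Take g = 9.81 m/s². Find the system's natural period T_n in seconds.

0.199 s

ω_n = √(g/δ_st) = √(9.81/0.00987) = √993.9 = 31.53 rad/s.
T_n = 2π/ω_n = 6.283/31.53 = 0.1993 s.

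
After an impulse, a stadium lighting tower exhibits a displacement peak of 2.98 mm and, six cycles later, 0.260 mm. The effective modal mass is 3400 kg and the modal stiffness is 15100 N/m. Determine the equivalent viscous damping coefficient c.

Logarithmic decrement δ = (1/n)·ln(x₀/x_n) = (1/6)·ln(2.98/0.260) = (1/6)·ln(11.46) = 0.4065.
ζ = δ/√(4π² + δ²) = 0.4065/√(39.48 + 0.165) = 0.4065/6.296 = 0.06456.
c = ζ · 2√(km) = 0.06456 × 2√(15100 × 3400) = 0.06456 × 14330 = 925.2 N·s/m.

925 N·s/m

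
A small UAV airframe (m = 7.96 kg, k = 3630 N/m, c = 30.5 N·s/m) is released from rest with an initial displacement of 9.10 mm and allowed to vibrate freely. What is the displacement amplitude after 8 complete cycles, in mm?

ζ = c/(2√(km)) = 30.5/(2√(3630 × 7.96)) = 30.5/340.0 = 0.08971.
Logarithmic decrement δ = 2πζ/√(1 − ζ²) = 2π × 0.08971/√(1 − 0.00805) = 0.5660.
After n cycles, x_n/x₀ = e^(−nδ), so x_8 = 9.10 × e^(−8 × 0.5660) = 9.10 × 0.01080 = 0.09832 mm.

0.0983 mm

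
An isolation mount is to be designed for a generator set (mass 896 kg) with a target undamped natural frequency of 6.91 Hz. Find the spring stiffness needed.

1690000 N/m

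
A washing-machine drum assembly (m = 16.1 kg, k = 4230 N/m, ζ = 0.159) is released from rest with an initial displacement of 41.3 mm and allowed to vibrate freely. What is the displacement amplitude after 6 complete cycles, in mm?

0.0953 mm

Logarithmic decrement δ = 2πζ/√(1 − ζ²) = 2π × 0.1590/√(1 − 0.0253) = 1.012.
After n cycles, x_n/x₀ = e^(−nδ), so x_6 = 41.3 × e^(−6 × 1.012) = 41.3 × 0.002308 = 0.09532 mm.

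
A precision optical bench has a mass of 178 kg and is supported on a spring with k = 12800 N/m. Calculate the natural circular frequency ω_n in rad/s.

8.48 rad/s

ω_n = √(k/m) = √(12800/178) = √71.91 = 8.480 rad/s.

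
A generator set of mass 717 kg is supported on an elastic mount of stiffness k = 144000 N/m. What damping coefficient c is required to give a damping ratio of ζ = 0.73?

14800 N·s/m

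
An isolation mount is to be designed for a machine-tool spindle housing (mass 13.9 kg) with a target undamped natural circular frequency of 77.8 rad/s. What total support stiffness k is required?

84100 N/m

k = m·ω_n² = 13.9 × 77.80² = 13.9 × 6053 = 84130 N/m.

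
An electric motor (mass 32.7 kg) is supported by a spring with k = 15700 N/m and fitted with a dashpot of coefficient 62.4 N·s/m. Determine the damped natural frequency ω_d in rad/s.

ω_n = √(k/m) = √(15700/32.7) = 21.91 rad/s.
Critical damping c_c = 2√(k·m) = 2√(15700 × 32.7) = 1433 N·s/m, so ζ = c/c_c = 62.4/1433 = 0.04354.
ω_d = ω_n√(1 − ζ²) = 21.91 × √(1 − 0.00190) = 21.89 rad/s.

21.9 rad/s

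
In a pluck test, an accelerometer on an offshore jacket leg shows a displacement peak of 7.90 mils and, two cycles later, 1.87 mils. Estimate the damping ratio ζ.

Logarithmic decrement δ = (1/n)·ln(x₀/x_n) = (1/2)·ln(7.90/1.87) = (1/2)·ln(4.225) = 0.7205.
ζ = δ/√(4π² + δ²) = 0.7205/√(39.48 + 0.519) = 0.7205/6.324 = 0.1139.

0.114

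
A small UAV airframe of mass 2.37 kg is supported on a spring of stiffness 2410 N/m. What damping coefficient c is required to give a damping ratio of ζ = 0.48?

72.6 N·s/m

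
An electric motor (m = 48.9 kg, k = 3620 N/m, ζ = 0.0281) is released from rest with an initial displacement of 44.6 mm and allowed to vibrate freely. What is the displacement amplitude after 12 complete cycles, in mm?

5.36 mm

Logarithmic decrement δ = 2πζ/√(1 − ζ²) = 2π × 0.02810/√(1 − 0.000790) = 0.1766.
After n cycles, x_n/x₀ = e^(−nδ), so x_12 = 44.6 × e^(−12 × 0.1766) = 44.6 × 0.1201 = 5.356 mm.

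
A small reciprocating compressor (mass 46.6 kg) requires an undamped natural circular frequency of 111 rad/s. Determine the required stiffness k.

k = m·ω_n² = 46.6 × 111.0² = 46.6 × 12320 = 574200 N/m.

574000 N/m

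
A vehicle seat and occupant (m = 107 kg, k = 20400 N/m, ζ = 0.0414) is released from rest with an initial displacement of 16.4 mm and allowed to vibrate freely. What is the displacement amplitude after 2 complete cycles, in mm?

9.74 mm

Logarithmic decrement δ = 2πζ/√(1 − ζ²) = 2π × 0.04140/√(1 − 0.00171) = 0.2603.
After n cycles, x_n/x₀ = e^(−nδ), so x_2 = 16.4 × e^(−2 × 0.2603) = 16.4 × 0.5941 = 9.743 mm.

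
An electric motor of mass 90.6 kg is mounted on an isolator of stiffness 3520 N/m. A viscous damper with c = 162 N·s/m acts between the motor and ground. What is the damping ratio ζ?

ω_n = √(k/m) = √(3520/90.6) = 6.233 rad/s.
Critical damping c_c = 2√(k·m) = 2√(3520 × 90.6) = 1129 N·s/m, so ζ = c/c_c = 162/1129 = 0.1434.

0.143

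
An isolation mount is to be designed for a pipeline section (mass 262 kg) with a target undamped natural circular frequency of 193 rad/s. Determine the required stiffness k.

k = m·ω_n² = 262 × 193.0² = 262 × 37250 = 9759000 N/m.

9760000 N/m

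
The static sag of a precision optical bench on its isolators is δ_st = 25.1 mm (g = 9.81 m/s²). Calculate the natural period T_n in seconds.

0.318 s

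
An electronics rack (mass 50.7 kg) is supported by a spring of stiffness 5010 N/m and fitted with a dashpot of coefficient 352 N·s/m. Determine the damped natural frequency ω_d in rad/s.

ω_n = √(k/m) = √(5010/50.7) = 9.941 rad/s.
Critical damping c_c = 2√(k·m) = 2√(5010 × 50.7) = 1008 N·s/m, so ζ = c/c_c = 352/1008 = 0.3492.
ω_d = ω_n√(1 − ζ²) = 9.941 × √(1 − 0.122) = 9.315 rad/s.

9.31 rad/s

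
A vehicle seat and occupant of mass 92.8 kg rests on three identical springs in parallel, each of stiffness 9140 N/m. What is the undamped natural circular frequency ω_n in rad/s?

17.2 rad/s

Parallel springs add: k_eq = 3 × 9140 = 27420 N/m.
ω_n = √(k_eq/m) = √(27420/92.8) = √295.5 = 17.19 rad/s.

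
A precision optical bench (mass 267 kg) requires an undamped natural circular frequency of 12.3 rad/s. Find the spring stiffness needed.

40400 N/m

k = m·ω_n² = 267 × 12.30² = 267 × 151.3 = 40390 N/m.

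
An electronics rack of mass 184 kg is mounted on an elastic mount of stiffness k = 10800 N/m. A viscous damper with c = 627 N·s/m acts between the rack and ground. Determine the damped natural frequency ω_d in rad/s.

7.47 rad/s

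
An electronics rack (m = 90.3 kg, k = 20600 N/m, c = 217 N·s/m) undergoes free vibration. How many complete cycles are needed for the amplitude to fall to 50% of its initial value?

2 cycles

ζ = c/(2√(km)) = 217/(2√(20600 × 90.3)) = 217/2728 = 0.07955.
Logarithmic decrement δ = 2πζ/√(1 − ζ²) = 2π × 0.07955/√(1 − 0.00633) = 0.5014.
x_n/x₀ = e^(−nδ) ≤ 0.5; take ln: n ≥ ln(1/0.5)/δ = 0.6931/0.5014 = 1.382.
So 2 complete cycles are required.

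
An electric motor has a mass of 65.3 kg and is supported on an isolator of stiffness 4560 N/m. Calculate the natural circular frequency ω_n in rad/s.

8.36 rad/s

ω_n = √(k/m) = √(4560/65.3) = √69.83 = 8.357 rad/s.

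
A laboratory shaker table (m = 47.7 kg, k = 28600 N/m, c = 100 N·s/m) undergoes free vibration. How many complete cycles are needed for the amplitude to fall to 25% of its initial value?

6 cycles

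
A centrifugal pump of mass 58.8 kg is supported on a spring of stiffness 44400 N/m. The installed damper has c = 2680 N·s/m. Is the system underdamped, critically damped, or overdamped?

c_c = 2√(k·m) = 3232 N·s/m; ζ = c/c_c = 2680/3232 = 0.829.
Since ζ < 1 the system is underdamped.

underdamped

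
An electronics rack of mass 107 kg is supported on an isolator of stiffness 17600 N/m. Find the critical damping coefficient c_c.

2740 N·s/m

c_c = 2√(k·m) = 2√(17600 × 107) = 2 × 1372 = 2745 N·s/m.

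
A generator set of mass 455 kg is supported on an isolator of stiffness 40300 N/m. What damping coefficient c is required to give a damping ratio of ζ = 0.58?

c_c = 2√(k·m) = 2√(40300 × 455) = 8564 N·s/m.
c = ζ·c_c = 0.58 × 8564 = 4967 N·s/m.

4970 N·s/m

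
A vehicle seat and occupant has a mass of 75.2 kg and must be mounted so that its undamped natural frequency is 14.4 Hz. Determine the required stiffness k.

ω_n = 2πf_n = 2π × 14.4 = 90.48 rad/s.
k = m·ω_n² = 75.2 × 90.48² = 75.2 × 8186 = 615600 N/m.

616000 N/m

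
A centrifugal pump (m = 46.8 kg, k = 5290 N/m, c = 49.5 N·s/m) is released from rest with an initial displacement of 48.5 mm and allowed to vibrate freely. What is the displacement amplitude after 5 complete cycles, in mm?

ζ = c/(2√(km)) = 49.5/(2√(5290 × 46.8)) = 49.5/995.1 = 0.04974.
Logarithmic decrement δ = 2πζ/√(1 − ζ²) = 2π × 0.04974/√(1 − 0.00247) = 0.3129.
After n cycles, x_n/x₀ = e^(−nδ), so x_5 = 48.5 × e^(−5 × 0.3129) = 48.5 × 0.2092 = 10.14 mm.

10.1 mm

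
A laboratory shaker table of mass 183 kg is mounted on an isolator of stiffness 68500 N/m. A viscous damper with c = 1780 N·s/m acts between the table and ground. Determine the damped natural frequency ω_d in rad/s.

18.7 rad/s

ω_n = √(k/m) = √(68500/183) = 19.35 rad/s.
Critical damping c_c = 2√(k·m) = 2√(68500 × 183) = 7081 N·s/m, so ζ = c/c_c = 1780/7081 = 0.2514.
ω_d = ω_n√(1 − ζ²) = 19.35 × √(1 − 0.0632) = 18.73 rad/s.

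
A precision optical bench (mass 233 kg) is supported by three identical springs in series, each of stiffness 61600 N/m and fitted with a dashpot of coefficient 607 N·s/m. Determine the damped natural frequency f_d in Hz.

1.48 Hz

Series springs: 1/k_eq = 3/61600, so k_eq = 61600/3 = 20530 N/m.
ω_n = √(k_eq/m) = √(20530/233) = 9.388 rad/s.
Critical damping c_c = 2√(k_eq·m) = 2√(20530 × 233) = 4375 N·s/m, so ζ = c/c_c = 607/4375 = 0.1388.
ω_d = ω_n√(1 − ζ²) = 9.388 × √(1 − 0.0193) = 9.297 rad/s.
f_d = ω_d/(2π) = 1.480 Hz.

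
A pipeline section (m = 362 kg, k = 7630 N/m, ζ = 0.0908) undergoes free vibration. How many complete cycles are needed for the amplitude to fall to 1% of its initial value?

Logarithmic decrement δ = 2πζ/√(1 − ζ²) = 2π × 0.09080/√(1 − 0.00824) = 0.5729.
x_n/x₀ = e^(−nδ) ≤ 0.01; take ln: n ≥ ln(1/0.01)/δ = 4.605/0.5729 = 8.039.
So 9 complete cycles are required.

9 cycles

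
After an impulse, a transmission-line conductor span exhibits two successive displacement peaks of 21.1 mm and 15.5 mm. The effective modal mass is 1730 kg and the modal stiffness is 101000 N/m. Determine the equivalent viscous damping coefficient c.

1300 N·s/m

Logarithmic decrement δ = (1/n)·ln(x₀/x_n) = (1/1)·ln(21.1/15.5) = (1/1)·ln(1.361) = 0.3084.
ζ = δ/√(4π² + δ²) = 0.3084/√(39.48 + 0.0951) = 0.3084/6.291 = 0.04903.
c = ζ · 2√(km) = 0.04903 × 2√(101000 × 1730) = 0.04903 × 26440 = 1296 N·s/m.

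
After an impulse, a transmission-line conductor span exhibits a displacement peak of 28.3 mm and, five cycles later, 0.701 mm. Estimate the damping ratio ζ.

0.117

Logarithmic decrement δ = (1/n)·ln(x₀/x_n) = (1/5)·ln(28.3/0.701) = (1/5)·ln(40.37) = 0.7396.
ζ = δ/√(4π² + δ²) = 0.7396/√(39.48 + 0.547) = 0.7396/6.327 = 0.1169.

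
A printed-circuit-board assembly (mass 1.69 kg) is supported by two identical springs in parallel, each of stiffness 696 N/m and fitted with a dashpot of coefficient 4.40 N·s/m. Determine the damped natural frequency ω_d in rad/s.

28.7 rad/s

Parallel springs add: k_eq = 2 × 696 = 1392 N/m.
ω_n = √(k_eq/m) = √(1392/1.69) = 28.70 rad/s.
Critical damping c_c = 2√(k_eq·m) = 2√(1392 × 1.69) = 97.00 N·s/m, so ζ = c/c_c = 4.40/97.00 = 0.04536.
ω_d = ω_n√(1 − ζ²) = 28.70 × √(1 − 0.00206) = 28.67 rad/s.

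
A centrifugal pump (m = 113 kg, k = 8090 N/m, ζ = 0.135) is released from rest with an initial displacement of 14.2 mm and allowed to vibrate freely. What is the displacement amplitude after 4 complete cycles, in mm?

0.463 mm

Logarithmic decrement δ = 2πζ/√(1 − ζ²) = 2π × 0.1350/√(1 − 0.0182) = 0.8561.
After n cycles, x_n/x₀ = e^(−nδ), so x_4 = 14.2 × e^(−4 × 0.8561) = 14.2 × 0.03257 = 0.4625 mm.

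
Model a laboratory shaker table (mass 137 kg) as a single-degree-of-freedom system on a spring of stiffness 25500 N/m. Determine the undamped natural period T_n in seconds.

0.461 s

ω_n = √(k/m) = √(25500/137) = √186.1 = 13.64 rad/s.
T_n = 2π/ω_n = 6.283/13.64 = 0.4605 s.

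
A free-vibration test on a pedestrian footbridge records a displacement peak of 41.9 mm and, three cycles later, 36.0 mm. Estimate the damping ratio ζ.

0.00805

Logarithmic decrement δ = (1/n)·ln(x₀/x_n) = (1/3)·ln(41.9/36.0) = (1/3)·ln(1.164) = 0.05059.
ζ = δ/√(4π² + δ²) = 0.05059/√(39.48 + 0.00256) = 0.05059/6.283 = 0.008051.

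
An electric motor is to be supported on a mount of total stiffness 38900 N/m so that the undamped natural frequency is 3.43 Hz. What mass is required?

ω_n = 2πf_n = 2π × 3.43 = 21.55 rad/s.
m = k/ω_n² = 38900/21.55² = 38900/464.5 = 83.75 kg.

83.8 kg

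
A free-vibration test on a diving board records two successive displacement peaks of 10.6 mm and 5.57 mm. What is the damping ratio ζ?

0.102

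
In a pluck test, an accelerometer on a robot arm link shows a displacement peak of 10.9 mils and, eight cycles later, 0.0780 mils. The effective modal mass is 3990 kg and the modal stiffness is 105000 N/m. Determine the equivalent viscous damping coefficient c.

4000 N·s/m

Logarithmic decrement δ = (1/n)·ln(x₀/x_n) = (1/8)·ln(10.9/0.0780) = (1/8)·ln(139.7) = 0.6175.
ζ = δ/√(4π² + δ²) = 0.6175/√(39.48 + 0.381) = 0.6175/6.313 = 0.09780.
c = ζ · 2√(km) = 0.09780 × 2√(105000 × 3990) = 0.09780 × 40940 = 4004 N·s/m.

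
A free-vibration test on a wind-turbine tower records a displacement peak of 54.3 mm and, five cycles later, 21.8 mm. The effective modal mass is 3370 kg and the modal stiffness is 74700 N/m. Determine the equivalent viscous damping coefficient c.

Logarithmic decrement δ = (1/n)·ln(x₀/x_n) = (1/5)·ln(54.3/21.8) = (1/5)·ln(2.491) = 0.1825.
ζ = δ/√(4π² + δ²) = 0.1825/√(39.48 + 0.0333) = 0.1825/6.286 = 0.02904.
c = ζ · 2√(km) = 0.02904 × 2√(74700 × 3370) = 0.02904 × 31730 = 921.4 N·s/m.

921 N·s/m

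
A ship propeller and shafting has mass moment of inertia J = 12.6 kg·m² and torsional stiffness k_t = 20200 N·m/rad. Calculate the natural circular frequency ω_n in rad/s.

40.0 rad/s

ω_n = √(k_t/J) = √(20200/12.6) = √1603 = 40.04 rad/s.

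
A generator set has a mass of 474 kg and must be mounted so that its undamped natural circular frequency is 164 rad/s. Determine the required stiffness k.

12700000 N/m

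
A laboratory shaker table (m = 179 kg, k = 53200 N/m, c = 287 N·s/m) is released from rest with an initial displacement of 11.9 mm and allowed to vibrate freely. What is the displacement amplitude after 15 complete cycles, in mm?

ζ = c/(2√(km)) = 287/(2√(53200 × 179)) = 287/6172 = 0.04650.
Logarithmic decrement δ = 2πζ/√(1 − ζ²) = 2π × 0.04650/√(1 − 0.00216) = 0.2925.
After n cycles, x_n/x₀ = e^(−nδ), so x_15 = 11.9 × e^(−15 × 0.2925) = 11.9 × 0.01243 = 0.1479 mm.

0.148 mm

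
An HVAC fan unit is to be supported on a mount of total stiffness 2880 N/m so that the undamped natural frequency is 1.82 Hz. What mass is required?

22.0 kg

ω_n = 2πf_n = 2π × 1.82 = 11.44 rad/s.
m = k/ω_n² = 2880/11.44² = 2880/130.8 = 22.02 kg.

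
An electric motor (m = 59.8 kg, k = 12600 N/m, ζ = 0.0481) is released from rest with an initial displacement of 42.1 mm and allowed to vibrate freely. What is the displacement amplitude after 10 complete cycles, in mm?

2.04 mm

Logarithmic decrement δ = 2πζ/√(1 − ζ²) = 2π × 0.04810/√(1 − 0.00231) = 0.3026.
After n cycles, x_n/x₀ = e^(−nδ), so x_10 = 42.1 × e^(−10 × 0.3026) = 42.1 × 0.04852 = 2.043 mm.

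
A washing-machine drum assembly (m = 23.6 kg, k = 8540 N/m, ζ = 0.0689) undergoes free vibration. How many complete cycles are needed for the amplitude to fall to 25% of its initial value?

Logarithmic decrement δ = 2πζ/√(1 − ζ²) = 2π × 0.06890/√(1 − 0.00475) = 0.4339.
x_n/x₀ = e^(−nδ) ≤ 0.25; take ln: n ≥ ln(1/0.25)/δ = 1.386/0.4339 = 3.195.
So 4 complete cycles are required.

4 cycles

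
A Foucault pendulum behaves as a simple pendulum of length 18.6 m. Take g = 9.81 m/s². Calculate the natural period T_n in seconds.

8.65 s

For a simple pendulum ω_n = √(g/L) = √(9.81/18.6) = √0.5274 = 0.7262 rad/s.
T_n = 2π/ω_n = 6.283/0.7262 = 8.652 s.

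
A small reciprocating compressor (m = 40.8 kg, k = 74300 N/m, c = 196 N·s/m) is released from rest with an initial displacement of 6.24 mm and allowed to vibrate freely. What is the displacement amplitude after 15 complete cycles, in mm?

0.0307 mm

ζ = c/(2√(km)) = 196/(2√(74300 × 40.8)) = 196/3482 = 0.05629.
Logarithmic decrement δ = 2πζ/√(1 − ζ²) = 2π × 0.05629/√(1 − 0.00317) = 0.3542.
After n cycles, x_n/x₀ = e^(−nδ), so x_15 = 6.24 × e^(−15 × 0.3542) = 6.24 × 0.004926 = 0.03074 mm.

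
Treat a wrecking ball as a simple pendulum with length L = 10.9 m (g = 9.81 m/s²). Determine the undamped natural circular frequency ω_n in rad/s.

For a simple pendulum ω_n = √(g/L) = √(9.81/10.9) = √0.9000 = 0.9487 rad/s.

0.949 rad/s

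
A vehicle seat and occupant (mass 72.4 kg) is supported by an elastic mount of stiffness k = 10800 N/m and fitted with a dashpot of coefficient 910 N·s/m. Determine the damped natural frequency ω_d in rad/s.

ω_n = √(k/m) = √(10800/72.4) = 12.21 rad/s.
Critical damping c_c = 2√(k·m) = 2√(10800 × 72.4) = 1769 N·s/m, so ζ = c/c_c = 910/1769 = 0.5146.
ω_d = ω_n√(1 − ζ²) = 12.21 × √(1 − 0.265) = 10.47 rad/s.

10.5 rad/s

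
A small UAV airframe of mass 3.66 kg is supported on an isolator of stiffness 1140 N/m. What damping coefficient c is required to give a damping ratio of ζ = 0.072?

c_c = 2√(k·m) = 2√(1140 × 3.66) = 129.2 N·s/m.
c = ζ·c_c = 0.072 × 129.2 = 9.302 N·s/m.

9.30 N·s/m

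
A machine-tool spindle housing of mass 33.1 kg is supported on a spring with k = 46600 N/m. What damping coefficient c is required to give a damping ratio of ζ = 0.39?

c_c = 2√(k·m) = 2√(46600 × 33.1) = 2484 N·s/m.
c = ζ·c_c = 0.39 × 2484 = 968.7 N·s/m.

969 N·s/m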